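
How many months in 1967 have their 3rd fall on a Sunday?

Check the 3rd of each month of 1967: Jan 3: Tue, Feb 3: Fri, Mar 3: Fri, Apr 3: Mon, May 3: Wed, Jun 3: Sat, Jul 3: Mon, Aug 3: Thu, Sep 3: Sun, Oct 3: Tue, Nov 3: Fri, Dec 3: Sun.
Sunday occurs in September, December — 2 months.

2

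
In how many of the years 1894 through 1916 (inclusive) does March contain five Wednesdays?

March has 31 days; it has five Wednesdays when Wednesday falls among the first (month-length − 28) days — i.e. when March 1 is one of Wednesday/Tuesday/Monday.
March 1 by year: 1894:Thu 1895:Fri 1896:Sun 1897:Mon✓ 1898:Tue✓ 1899:Wed✓ 1900:Thu 1901:Fri 1902:Sat 1903:Sun 1904:Tue✓ 1905:Wed✓ 1906:Thu 1907:Fri 1908:Sun 1909:Mon✓ 1910:Tue✓ 1911:Wed✓ 1912:Fri 1913:Sat 1914:Sun 1915:Mon✓ 1916:Wed✓
Years with five Wednesdays: 1897, 1898, 1899, 1904, 1905, 1909, 1910, 1911, 1915, 1916 → 10.

10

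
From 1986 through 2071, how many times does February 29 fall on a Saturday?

3

Leap years in 1986–2071: 21 of them.
Feb 29 weekday advances by 5 (mod 7) from one leap year to the next four years later (or differs when a century non-leap intervenes).
Leap-day weekdays: 1988:Mon 1992:Sat✓ 1996:Thu 2000:Tue 2004:Sun 2008:Fri 2012:Wed 2016:Mon 2020:Sat✓ 2024:Thu 2028:Tue 2032:Sun 2036:Fri 2040:Wed 2044:Mon 2048:Sat✓ 2052:Thu 2056:Tue 2060:Sun 2064:Fri 2068:Wed
Saturday: 1992, 2020, 2048 → 3.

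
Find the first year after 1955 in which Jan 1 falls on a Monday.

Jan 1 advances by 2 weekdays after a leap year and by 1 after a common year.
1955: Jan 1 is Saturday.
1956: Sunday (leap)
1957: Tuesday
1958: Wednesday
1959: Thursday
1960: Friday (leap)
1961: Sunday
1962: Monday
1962 begins on a Monday

1962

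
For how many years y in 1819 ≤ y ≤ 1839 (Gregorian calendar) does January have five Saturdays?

9

January has 31 days; it has five Saturdays when Saturday falls among the first (month-length − 28) days — i.e. when January 1 is one of Saturday/Friday/Thursday.
January 1 by year: 1819:Fri✓ 1820:Sat✓ 1821:Mon 1822:Tue 1823:Wed 1824:Thu✓ 1825:Sat✓ 1826:Sun 1827:Mon 1828:Tue 1829:Thu✓ 1830:Fri✓ 1831:Sat✓ 1832:Sun 1833:Tue 1834:Wed 1835:Thu✓ 1836:Fri✓ 1837:Sun 1838:Mon 1839:Tue
Years with five Saturdays: 1819, 1820, 1824, 1825, 1829, 1830, 1831, 1835, 1836 → 9.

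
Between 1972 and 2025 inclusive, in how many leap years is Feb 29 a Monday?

Leap years in 1972–2025: 14 of them.
Feb 29 weekday advances by 5 (mod 7) from one leap year to the next four years later (or differs when a century non-leap intervenes).
Leap-day weekdays: 1972:Tue 1976:Sun 1980:Fri 1984:Wed 1988:Mon✓ 1992:Sat 1996:Thu 2000:Tue 2004:Sun 2008:Fri 2012:Wed 2016:Mon✓ 2020:Sat 2024:Thu
Monday: 1988, 2016 → 2.

2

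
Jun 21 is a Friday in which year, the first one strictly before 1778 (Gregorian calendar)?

1776

From one year to the next, a fixed date's weekday advances by 1, or by 2 when a Feb 29 lies between the two dates.
1778: June 21 is Sunday.
1777: Saturday (−1)
1776: Friday (−1)
Jun 21 falls on a Friday in 1776.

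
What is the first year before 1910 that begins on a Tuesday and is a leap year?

1884

Jan 1 advances by 2 weekdays after a leap year and by 1 after a common year.
1910: Jan 1 is Saturday.
1909: Friday
1908: Wednesday (leap)
1907: Tuesday
1906: Monday
1905: Sunday
1904: Friday (leap)
1903: Thursday
1902: Wednesday
1901: Tuesday
1900: Monday
1899: Sunday
1898: Saturday
1897: Friday
1896: Wednesday (leap)
1895: Tuesday
1894: Monday
1893: Sunday
1892: Friday (leap)
1891: Thursday
1890: Wednesday
1889: Tuesday
1888: Sunday (leap)
1887: Saturday
1886: Friday
1885: Thursday
1884: Tuesday (leap)
1884 begins on a Tuesday and is a leap year.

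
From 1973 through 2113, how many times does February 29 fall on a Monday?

Leap years in 1973–2113: 34 of them.
Feb 29 weekday advances by 5 (mod 7) from one leap year to the next four years later (or differs when a century non-leap intervenes).
Leap-day weekdays: 1976:Sun 1980:Fri 1984:Wed 1988:Mon✓ 1992:Sat 1996:Thu 2000:Tue 2004:Sun 2008:Fri 2012:Wed 2016:Mon✓ 2020:Sat 2024:Thu …(8 more)… 2060:Sun 2064:Fri 2068:Wed 2072:Mon✓ 2076:Sat 2080:Thu 2084:Tue 2088:Sun 2092:Fri 2096:Wed 2104:Fri 2108:Wed 2112:Mon✓
Monday: 1988, 2016, 2044, 2072, 2112 → 5.

5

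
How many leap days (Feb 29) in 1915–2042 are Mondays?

Leap years in 1915–2042: 32 of them.
Feb 29 weekday advances by 5 (mod 7) from one leap year to the next four years later (or differs when a century non-leap intervenes).
Leap-day weekdays: 1916:Tue 1920:Sun 1924:Fri 1928:Wed 1932:Mon✓ 1936:Sat 1940:Thu 1944:Tue 1948:Sun 1952:Fri 1956:Wed 1960:Mon✓ 1964:Sat …(6 more)… 1992:Sat 1996:Thu 2000:Tue 2004:Sun 2008:Fri 2012:Wed 2016:Mon✓ 2020:Sat 2024:Thu 2028:Tue 2032:Sun 2036:Fri 2040:Wed
Monday: 1932, 1960, 1988, 2016 → 4.

4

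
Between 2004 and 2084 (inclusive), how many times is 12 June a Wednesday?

11

Track 12 June's weekday year by year (advancing +1, or +2 across a Feb 29):
  2004: Sat  2005: Sun (+1)  2006: Mon (+1)  2007: Tue (+1)  2008: Thu (+2)
  2009: Fri (+1)  2010: Sat (+1)  2011: Sun (+1)  2012: Tue (+2)  2013: Wed (+1) ✓
  2014: Thu (+1)  2015: Fri (+1)  2016: Sun (+2)  2017: Mon (+1)  … (53 more years) …
  2071: Fri (+1)  2072: Sun (+2)  2073: Mon (+1)  2074: Tue (+1)  2075: Wed (+1) ✓
  2076: Fri (+2)  2077: Sat (+1)  2078: Sun (+1)  2079: Mon (+1)  2080: Wed (+2) ✓
  2081: Thu (+1)  2082: Fri (+1)  2083: Sat (+1)  2084: Mon (+2)
Wednesday years: 2013, 2019, 2024, 2030, 2041, 2047, 2052, 2058, 2069, 2075, 2080 — 11 in total.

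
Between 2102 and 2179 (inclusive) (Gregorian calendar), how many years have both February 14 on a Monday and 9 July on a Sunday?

2

Check each year's weekday for February 14 and 9 July:
  2102: Tue/Sun  2103: Wed/Mon  2104: Thu/Wed  2105: Sat/Thu  2106: Sun/Fri  2107: Mon/Sat  2108: Tue/Mon  2109: Thu/Tue  2110: Fri/Wed  2111: Sat/Thu  2112: Sun/Sat  2113: Tue/Sun  2114: Wed/Mon  2115: Thu/Tue  …(50 more)…  2166: Fri/Wed  2167: Sat/Thu  2168: Sun/Sat  2169: Tue/Sun  2170: Wed/Mon  2171: Thu/Tue  2172: Fri/Thu  2173: Sun/Fri  2174: Mon/Sat  2175: Tue/Sun  2176: Wed/Tue  2177: Fri/Wed  2178: Sat/Thu  2179: Sun/Fri
Both conditions hold in: 2124, 2152 — 2.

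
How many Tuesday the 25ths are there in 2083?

1

Check the 25th of each month of 2083: Jan 25: Mon, Feb 25: Thu, Mar 25: Thu, Apr 25: Sun, May 25: Tue, Jun 25: Fri, Jul 25: Sun, Aug 25: Wed, Sep 25: Sat, Oct 25: Mon, Nov 25: Thu, Dec 25: Sat.
Tuesday occurs in May — 1 month.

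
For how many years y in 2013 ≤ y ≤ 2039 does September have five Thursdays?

8

September has 30 days; it has five Thursdays when Thursday falls among the first (month-length − 28) days — i.e. when September 1 is one of Thursday/Wednesday.
September 1 by year: 2013:Sun 2014:Mon 2015:Tue 2016:Thu✓ 2017:Fri 2018:Sat 2019:Sun 2020:Tue 2021:Wed✓ 2022:Thu✓ 2023:Fri 2024:Sun 2025:Mon 2026:Tue 2027:Wed✓ 2028:Fri 2029:Sat 2030:Sun 2031:Mon 2032:Wed✓ 2033:Thu✓ 2034:Fri 2035:Sat 2036:Mon 2037:Tue 2038:Wed✓ 2039:Thu✓
Years with five Thursdays: 2016, 2021, 2022, 2027, 2032, 2033, 2038, 2039 → 8.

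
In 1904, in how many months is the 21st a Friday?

1

Check the 21st of each month of 1904: Jan 21: Thu, Feb 21: Sun, Mar 21: Mon, Apr 21: Thu, May 21: Sat, Jun 21: Tue, Jul 21: Thu, Aug 21: Sun, Sep 21: Wed, Oct 21: Fri, Nov 21: Mon, Dec 21: Wed.
Friday occurs in October — 1 month.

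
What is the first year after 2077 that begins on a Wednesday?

2081

Jan 1 advances by 2 weekdays after a leap year and by 1 after a common year.
2077: Jan 1 is Friday.
2078: Saturday
2079: Sunday
2080: Monday (leap)
2081: Wednesday
2081 begins on a Wednesday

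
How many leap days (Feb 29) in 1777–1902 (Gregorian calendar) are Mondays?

Leap years in 1777–1902: 29 of them.
Feb 29 weekday advances by 5 (mod 7) from one leap year to the next four years later (or differs when a century non-leap intervenes).
Leap-day weekdays: 1780:Tue 1784:Sun 1788:Fri 1792:Wed 1796:Mon✓ 1804:Wed 1808:Mon✓ 1812:Sat 1816:Thu 1820:Tue 1824:Sun 1828:Fri 1832:Wed …(3 more)… 1848:Tue 1852:Sun 1856:Fri 1860:Wed 1864:Mon✓ 1868:Sat 1872:Thu 1876:Tue 1880:Sun 1884:Fri 1888:Wed 1892:Mon✓ 1896:Sat
Monday: 1796, 1808, 1836, 1864, 1892 → 5.

5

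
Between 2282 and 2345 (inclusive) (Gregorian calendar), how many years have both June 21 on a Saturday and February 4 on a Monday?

2

Check each year's weekday for June 21 and February 4:
  2282: Wed/Sat  2283: Thu/Sun  2284: Sat/Mon ✓  2285: Sun/Wed  2286: Mon/Thu  2287: Tue/Fri  2288: Thu/Sat  2289: Fri/Mon  2290: Sat/Tue  2291: Sun/Wed  2292: Tue/Thu  2293: Wed/Sat  2294: Thu/Sun  2295: Fri/Mon  …(36 more)…  2332: Tue/Thu  2333: Wed/Sat  2334: Thu/Sun  2335: Fri/Mon  2336: Sun/Tue  2337: Mon/Thu  2338: Tue/Fri  2339: Wed/Sat  2340: Fri/Sun  2341: Sat/Tue  2342: Sun/Wed  2343: Mon/Thu  2344: Wed/Fri  2345: Thu/Sun
Both conditions hold in: 2284, 2324 — 2.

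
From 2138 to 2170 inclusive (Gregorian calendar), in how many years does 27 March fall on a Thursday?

5

Track 27 March's weekday year by year (advancing +1, or +2 across a Feb 29):
  2138: Thu ✓  2139: Fri (+1)  2140: Sun (+2)  2141: Mon (+1)  2142: Tue (+1)
  2143: Wed (+1)  2144: Fri (+2)  2145: Sat (+1)  2146: Sun (+1)  2147: Mon (+1)
  2148: Wed (+2)  2149: Thu (+1) ✓  2150: Fri (+1)  2151: Sat (+1)  … (5 more years) …
  2157: Sun (+1)  2158: Mon (+1)  2159: Tue (+1)  2160: Thu (+2) ✓  2161: Fri (+1)
  2162: Sat (+1)  2163: Sun (+1)  2164: Tue (+2)  2165: Wed (+1)  2166: Thu (+1) ✓
  2167: Fri (+1)  2168: Sun (+2)  2169: Mon (+1)  2170: Tue (+1)
Thursday years: 2138, 2149, 2155, 2160, 2166 — 5 in total.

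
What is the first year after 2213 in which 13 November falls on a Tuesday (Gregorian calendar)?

From one year to the next, a fixed date's weekday advances by 1, or by 2 when a Feb 29 lies between the two dates.
2213: November 13 is Saturday.
2214: Sunday (+1)
2215: Monday (+1)
2216: Wednesday (+2)
2217: Thursday (+1)
2218: Friday (+1)
2219: Saturday (+1)
2220: Monday (+2)
2221: Tuesday (+1)
13 November falls on a Tuesday in 2221.

2221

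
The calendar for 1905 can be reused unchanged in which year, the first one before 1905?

Two years share a calendar iff Jan 1 falls on the same weekday and both are leap or both are common. 1905: Jan 1 is Sunday, common year.
1904: Jan 1 Friday, leap
1903: Jan 1 Thursday, common
1902: Jan 1 Wednesday, common
1901: Jan 1 Tuesday, common
1900: Jan 1 Monday, common
1899: Jan 1 Sunday, common
1899 matches on both conditions.

1899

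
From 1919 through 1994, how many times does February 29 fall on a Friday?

Leap years in 1919–1994: 19 of them.
Feb 29 weekday advances by 5 (mod 7) from one leap year to the next four years later (or differs when a century non-leap intervenes).
Leap-day weekdays: 1920:Sun 1924:Fri✓ 1928:Wed 1932:Mon 1936:Sat 1940:Thu 1944:Tue 1948:Sun 1952:Fri✓ 1956:Wed 1960:Mon 1964:Sat 1968:Thu 1972:Tue 1976:Sun 1980:Fri✓ 1984:Wed 1988:Mon 1992:Sat
Friday: 1924, 1952, 1980 → 3.

3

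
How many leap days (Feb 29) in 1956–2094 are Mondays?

5

Leap years in 1956–2094: 35 of them.
Feb 29 weekday advances by 5 (mod 7) from one leap year to the next four years later (or differs when a century non-leap intervenes).
Leap-day weekdays: 1956:Wed 1960:Mon✓ 1964:Sat 1968:Thu 1972:Tue 1976:Sun 1980:Fri 1984:Wed 1988:Mon✓ 1992:Sat 1996:Thu 2000:Tue 2004:Sun …(9 more)… 2044:Mon✓ 2048:Sat 2052:Thu 2056:Tue 2060:Sun 2064:Fri 2068:Wed 2072:Mon✓ 2076:Sat 2080:Thu 2084:Tue 2088:Sun 2092:Fri
Monday: 1960, 1988, 2016, 2044, 2072 → 5.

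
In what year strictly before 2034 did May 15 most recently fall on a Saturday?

2032

From one year to the next, a fixed date's weekday advances by 1, or by 2 when a Feb 29 lies between the two dates.
2034: May 15 is Monday.
2033: Sunday (−1)
2032: Saturday (−1)
May 15 falls on a Saturday in 2032.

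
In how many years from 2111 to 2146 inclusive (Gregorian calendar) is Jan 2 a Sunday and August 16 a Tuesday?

Check each year's weekday for Jan 2 and August 16:
  2111: Fri/Sun  2112: Sat/Tue  2113: Mon/Wed  2114: Tue/Thu  2115: Wed/Fri  2116: Thu/Sun  2117: Sat/Mon  2118: Sun/Tue ✓  2119: Mon/Wed  2120: Tue/Fri  2121: Thu/Sat  2122: Fri/Sun  2123: Sat/Mon  2124: Sun/Wed  …(8 more)…  2133: Fri/Sun  2134: Sat/Mon  2135: Sun/Tue ✓  2136: Mon/Thu  2137: Wed/Fri  2138: Thu/Sat  2139: Fri/Sun  2140: Sat/Tue  2141: Mon/Wed  2142: Tue/Thu  2143: Wed/Fri  2144: Thu/Sun  2145: Sat/Mon  2146: Sun/Tue ✓
Both conditions hold in: 2118, 2129, 2135, 2146 — 4.

4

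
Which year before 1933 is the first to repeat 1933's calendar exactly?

1922

Two years share a calendar iff Jan 1 falls on the same weekday and both are leap or both are common. 1933: Jan 1 is Sunday, common year.
1932: Jan 1 Friday, leap
1931: Jan 1 Thursday, common
1930: Jan 1 Wednesday, common
1929: Jan 1 Tuesday, common
1928: Jan 1 Sunday, leap
1927: Jan 1 Saturday, common
1926: Jan 1 Friday, common
1925: Jan 1 Thursday, common
1924: Jan 1 Tuesday, leap
1923: Jan 1 Monday, common
1922: Jan 1 Sunday, common
1922 matches on both conditions.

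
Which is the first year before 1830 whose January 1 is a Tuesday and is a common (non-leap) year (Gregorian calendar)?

Jan 1 advances by 2 weekdays after a leap year and by 1 after a common year.
1830: Jan 1 is Friday.
1829: Thursday
1828: Tuesday (leap)
1827: Monday
1826: Sunday
1825: Saturday
1824: Thursday (leap)
1823: Wednesday
1822: Tuesday
1822 begins on a Tuesday and is a common year.

1822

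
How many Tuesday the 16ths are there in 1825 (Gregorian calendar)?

Check the 16th of each month of 1825: Jan 16: Sun, Feb 16: Wed, Mar 16: Wed, Apr 16: Sat, May 16: Mon, Jun 16: Thu, Jul 16: Sat, Aug 16: Tue, Sep 16: Fri, Oct 16: Sun, Nov 16: Wed, Dec 16: Fri.
Tuesday occurs in August — 1 month.

1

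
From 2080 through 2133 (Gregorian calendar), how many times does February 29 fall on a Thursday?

2

Leap years in 2080–2133: 13 of them.
Feb 29 weekday advances by 5 (mod 7) from one leap year to the next four years later (or differs when a century non-leap intervenes).
Leap-day weekdays: 2080:Thu✓ 2084:Tue 2088:Sun 2092:Fri 2096:Wed 2104:Fri 2108:Wed 2112:Mon 2116:Sat 2120:Thu✓ 2124:Tue 2128:Sun 2132:Fri
Thursday: 2080, 2120 → 2.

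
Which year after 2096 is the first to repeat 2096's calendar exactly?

2108

Two years share a calendar iff Jan 1 falls on the same weekday and both are leap or both are common. 2096: Jan 1 is Sunday, leap year.
2097: Jan 1 Tuesday, common
2098: Jan 1 Wednesday, common
2099: Jan 1 Thursday, common
2100: Jan 1 Friday, common
2101: Jan 1 Saturday, common
2102: Jan 1 Sunday, common
2103: Jan 1 Monday, common
2104: Jan 1 Tuesday, leap
2105: Jan 1 Thursday, common
2106: Jan 1 Friday, common
2107: Jan 1 Saturday, common
2108: Jan 1 Sunday, leap
2108 matches on both conditions.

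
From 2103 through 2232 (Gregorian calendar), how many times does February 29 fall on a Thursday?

4

Leap years in 2103–2232: 32 of them.
Feb 29 weekday advances by 5 (mod 7) from one leap year to the next four years later (or differs when a century non-leap intervenes).
Leap-day weekdays: 2104:Fri 2108:Wed 2112:Mon 2116:Sat 2120:Thu✓ 2124:Tue 2128:Sun 2132:Fri 2136:Wed 2140:Mon 2144:Sat 2148:Thu✓ 2152:Tue …(6 more)… 2180:Tue 2184:Sun 2188:Fri 2192:Wed 2196:Mon 2204:Wed 2208:Mon 2212:Sat 2216:Thu✓ 2220:Tue 2224:Sun 2228:Fri 2232:Wed
Thursday: 2120, 2148, 2176, 2216 → 4.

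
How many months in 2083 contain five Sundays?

A month of length L has five Sundays iff its first Sunday is on day ≤ L−28 (so day 1–3 in a 31-day month, 1–2 in a 30-day month, day 1 in a leap February).
Checking each month of 2083: Jan starts Fri (31d) ✓; Feb starts Mon (28d); Mar starts Mon (31d); Apr starts Thu (30d); May starts Sat (31d) ✓; Jun starts Tue (30d); Jul starts Thu (31d); Aug starts Sun (31d) ✓; Sep starts Wed (30d); Oct starts Fri (31d) ✓; Nov starts Mon (30d); Dec starts Wed (31d).
Five-Sunday months: January, May, August, October → 4.

4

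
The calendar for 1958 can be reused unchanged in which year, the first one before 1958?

Two years share a calendar iff Jan 1 falls on the same weekday and both are leap or both are common. 1958: Jan 1 is Wednesday, common year.
1957: Jan 1 Tuesday, common
1956: Jan 1 Sunday, leap
1955: Jan 1 Saturday, common
1954: Jan 1 Friday, common
1953: Jan 1 Thursday, common
1952: Jan 1 Tuesday, leap
1951: Jan 1 Monday, common
1950: Jan 1 Sunday, common
1949: Jan 1 Saturday, common
1948: Jan 1 Thursday, leap
1947: Jan 1 Wednesday, common
1947 matches on both conditions.

1947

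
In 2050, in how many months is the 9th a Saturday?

Check the 9th of each month of 2050: Jan 9: Sun, Feb 9: Wed, Mar 9: Wed, Apr 9: Sat, May 9: Mon, Jun 9: Thu, Jul 9: Sat, Aug 9: Tue, Sep 9: Fri, Oct 9: Sun, Nov 9: Wed, Dec 9: Fri.
Saturday occurs in April, July — 2 months.

2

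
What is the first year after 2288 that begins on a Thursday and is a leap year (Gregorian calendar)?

Jan 1 advances by 2 weekdays after a leap year and by 1 after a common year.
2288: Jan 1 is Sunday (leap).
2289: Tuesday
2290: Wednesday
2291: Thursday
2292: Friday (leap)
2293: Sunday
2294: Monday
2295: Tuesday
2296: Wednesday (leap)
2297: Friday
2298: Saturday
2299: Sunday
2300: Monday
2301: Tuesday
2302: Wednesday
2303: Thursday
2304: Friday (leap)
2305: Sunday
2306: Monday
2307: Tuesday
2308: Wednesday (leap)
2309: Friday
2310: Saturday
2311: Sunday
2312: Monday (leap)
2313: Wednesday
2314: Thursday
2315: Friday
2316: Saturday (leap)
2317: Monday
2318: Tuesday
2319: Wednesday
2320: Thursday (leap)
2320 begins on a Thursday and is a leap year.

2320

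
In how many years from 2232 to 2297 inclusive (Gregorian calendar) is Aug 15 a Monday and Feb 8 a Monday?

3

Check each year's weekday for Aug 15 and Feb 8:
  2232: Wed/Wed  2233: Thu/Fri  2234: Fri/Sat  2235: Sat/Sun  2236: Mon/Mon ✓  2237: Tue/Wed  2238: Wed/Thu  2239: Thu/Fri  2240: Sat/Sat  2241: Sun/Mon  2242: Mon/Tue  2243: Tue/Wed  2244: Thu/Thu  2245: Fri/Sat  …(38 more)…  2284: Fri/Fri  2285: Sat/Sun  2286: Sun/Mon  2287: Mon/Tue  2288: Wed/Wed  2289: Thu/Fri  2290: Fri/Sat  2291: Sat/Sun  2292: Mon/Mon ✓  2293: Tue/Wed  2294: Wed/Thu  2295: Thu/Fri  2296: Sat/Sat  2297: Sun/Mon
Both conditions hold in: 2236, 2264, 2292 — 3.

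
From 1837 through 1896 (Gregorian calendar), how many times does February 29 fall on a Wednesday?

2

Leap years in 1837–1896: 15 of them.
Feb 29 weekday advances by 5 (mod 7) from one leap year to the next four years later (or differs when a century non-leap intervenes).
Leap-day weekdays: 1840:Sat 1844:Thu 1848:Tue 1852:Sun 1856:Fri 1860:Wed✓ 1864:Mon 1868:Sat 1872:Thu 1876:Tue 1880:Sun 1884:Fri 1888:Wed✓ 1892:Mon 1896:Sat
Wednesday: 1860, 1888 → 2.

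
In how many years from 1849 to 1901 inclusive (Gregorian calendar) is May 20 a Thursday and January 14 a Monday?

0

Check each year's weekday for May 20 and January 14:
  1849: Sun/Sun  1850: Mon/Mon  1851: Tue/Tue  1852: Thu/Wed  1853: Fri/Fri  1854: Sat/Sat  1855: Sun/Sun  1856: Tue/Mon  1857: Wed/Wed  1858: Thu/Thu  1859: Fri/Fri  1860: Sun/Sat  1861: Mon/Mon  1862: Tue/Tue  …(25 more)…  1888: Sun/Sat  1889: Mon/Mon  1890: Tue/Tue  1891: Wed/Wed  1892: Fri/Thu  1893: Sat/Sat  1894: Sun/Sun  1895: Mon/Mon  1896: Wed/Tue  1897: Thu/Thu  1898: Fri/Fri  1899: Sat/Sat  1900: Sun/Sun  1901: Mon/Mon
Both conditions hold in: no year — 0.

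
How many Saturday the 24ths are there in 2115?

1

Check the 24th of each month of 2115: Jan 24: Thu, Feb 24: Sun, Mar 24: Sun, Apr 24: Wed, May 24: Fri, Jun 24: Mon, Jul 24: Wed, Aug 24: Sat, Sep 24: Tue, Oct 24: Thu, Nov 24: Sun, Dec 24: Tue.
Saturday occurs in August — 1 month.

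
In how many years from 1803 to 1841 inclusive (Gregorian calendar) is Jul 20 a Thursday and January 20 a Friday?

Check each year's weekday for Jul 20 and January 20:
  1803: Wed/Thu  1804: Fri/Fri  1805: Sat/Sun  1806: Sun/Mon  1807: Mon/Tue  1808: Wed/Wed  1809: Thu/Fri ✓  1810: Fri/Sat  1811: Sat/Sun  1812: Mon/Mon  1813: Tue/Wed  1814: Wed/Thu  1815: Thu/Fri ✓  1816: Sat/Sat  …(11 more)…  1828: Sun/Sun  1829: Mon/Tue  1830: Tue/Wed  1831: Wed/Thu  1832: Fri/Fri  1833: Sat/Sun  1834: Sun/Mon  1835: Mon/Tue  1836: Wed/Wed  1837: Thu/Fri ✓  1838: Fri/Sat  1839: Sat/Sun  1840: Mon/Mon  1841: Tue/Wed
Both conditions hold in: 1809, 1815, 1826, 1837 — 4.

4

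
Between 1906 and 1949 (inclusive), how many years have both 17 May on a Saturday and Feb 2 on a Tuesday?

Check each year's weekday for 17 May and Feb 2:
  1906: Thu/Fri  1907: Fri/Sat  1908: Sun/Sun  1909: Mon/Tue  1910: Tue/Wed  1911: Wed/Thu  1912: Fri/Fri  1913: Sat/Sun  1914: Sun/Mon  1915: Mon/Tue  1916: Wed/Wed  1917: Thu/Fri  1918: Fri/Sat  1919: Sat/Sun  …(16 more)…  1936: Sun/Sun  1937: Mon/Tue  1938: Tue/Wed  1939: Wed/Thu  1940: Fri/Fri  1941: Sat/Sun  1942: Sun/Mon  1943: Mon/Tue  1944: Wed/Wed  1945: Thu/Fri  1946: Fri/Sat  1947: Sat/Sun  1948: Mon/Mon  1949: Tue/Wed
Both conditions hold in: no year — 0.

0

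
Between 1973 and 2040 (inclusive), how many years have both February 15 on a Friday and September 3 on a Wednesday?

Check each year's weekday for February 15 and September 3:
  1973: Thu/Mon  1974: Fri/Tue  1975: Sat/Wed  1976: Sun/Fri  1977: Tue/Sat  1978: Wed/Sun  1979: Thu/Mon  1980: Fri/Wed ✓  1981: Sun/Thu  1982: Mon/Fri  1983: Tue/Sat  1984: Wed/Mon  1985: Fri/Tue  1986: Sat/Wed  …(40 more)…  2027: Mon/Fri  2028: Tue/Sun  2029: Thu/Mon  2030: Fri/Tue  2031: Sat/Wed  2032: Sun/Fri  2033: Tue/Sat  2034: Wed/Sun  2035: Thu/Mon  2036: Fri/Wed ✓  2037: Sun/Thu  2038: Mon/Fri  2039: Tue/Sat  2040: Wed/Mon
Both conditions hold in: 1980, 2008, 2036 — 3.

3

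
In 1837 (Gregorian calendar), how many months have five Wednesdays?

4

A month of length L has five Wednesdays iff its first Wednesday is on day ≤ L−28 (so day 1–3 in a 31-day month, 1–2 in a 30-day month, day 1 in a leap February).
Checking each month of 1837: Jan starts Sun (31d); Feb starts Wed (28d); Mar starts Wed (31d) ✓; Apr starts Sat (30d); May starts Mon (31d) ✓; Jun starts Thu (30d); Jul starts Sat (31d); Aug starts Tue (31d) ✓; Sep starts Fri (30d); Oct starts Sun (31d); Nov starts Wed (30d) ✓; Dec starts Fri (31d).
Five-Wednesday months: March, May, August, November → 4.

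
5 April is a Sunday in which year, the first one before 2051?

2048

From one year to the next, a fixed date's weekday advances by 1, or by 2 when a Feb 29 lies between the two dates.
2051: April 5 is Wednesday.
2050: Tuesday (−1)
2049: Monday (−1)
2048: Sunday (−1)
5 April falls on a Sunday in 2048.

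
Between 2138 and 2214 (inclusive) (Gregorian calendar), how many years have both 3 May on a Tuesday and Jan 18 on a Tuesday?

Check each year's weekday for 3 May and Jan 18:
  2138: Sat/Sat  2139: Sun/Sun  2140: Tue/Mon  2141: Wed/Wed  2142: Thu/Thu  2143: Fri/Fri  2144: Sun/Sat  2145: Mon/Mon  2146: Tue/Tue ✓  2147: Wed/Wed  2148: Fri/Thu  2149: Sat/Sat  2150: Sun/Sun  2151: Mon/Mon  …(49 more)…  2201: Sun/Sun  2202: Mon/Mon  2203: Tue/Tue ✓  2204: Thu/Wed  2205: Fri/Fri  2206: Sat/Sat  2207: Sun/Sun  2208: Tue/Mon  2209: Wed/Wed  2210: Thu/Thu  2211: Fri/Fri  2212: Sun/Sat  2213: Mon/Mon  2214: Tue/Tue ✓
Both conditions hold in: 2146, 2157, 2163, 2174, 2185, 2191, 2203, 2214 — 8.

8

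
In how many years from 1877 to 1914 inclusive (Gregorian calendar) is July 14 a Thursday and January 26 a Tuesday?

Check each year's weekday for July 14 and January 26:
  1877: Sat/Fri  1878: Sun/Sat  1879: Mon/Sun  1880: Wed/Mon  1881: Thu/Wed  1882: Fri/Thu  1883: Sat/Fri  1884: Mon/Sat  1885: Tue/Mon  1886: Wed/Tue  1887: Thu/Wed  1888: Sat/Thu  1889: Sun/Sat  1890: Mon/Sun  …(10 more)…  1901: Sun/Sat  1902: Mon/Sun  1903: Tue/Mon  1904: Thu/Tue ✓  1905: Fri/Thu  1906: Sat/Fri  1907: Sun/Sat  1908: Tue/Sun  1909: Wed/Tue  1910: Thu/Wed  1911: Fri/Thu  1912: Sun/Fri  1913: Mon/Sun  1914: Tue/Mon
Both conditions hold in: 1892, 1904 — 2.

2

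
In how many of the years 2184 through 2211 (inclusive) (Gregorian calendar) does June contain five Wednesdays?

June has 30 days; it has five Wednesdays when Wednesday falls among the first (month-length − 28) days — i.e. when June 1 is one of Wednesday/Tuesday.
June 1 by year: 2184:Tue✓ 2185:Wed✓ 2186:Thu 2187:Fri 2188:Sun 2189:Mon 2190:Tue✓ 2191:Wed✓ 2192:Fri 2193:Sat 2194:Sun 2195:Mon 2196:Wed✓ 2197:Thu 2198:Fri 2199:Sat 2200:Sun 2201:Mon 2202:Tue✓ 2203:Wed✓ 2204:Fri 2205:Sat 2206:Sun 2207:Mon 2208:Wed✓ 2209:Thu 2210:Fri 2211:Sat
Years with five Wednesdays: 2184, 2185, 2190, 2191, 2196, 2202, 2203, 2208 → 8.

8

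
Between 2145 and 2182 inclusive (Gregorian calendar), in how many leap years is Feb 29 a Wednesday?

Leap years in 2145–2182: 9 of them.
Feb 29 weekday advances by 5 (mod 7) from one leap year to the next four years later (or differs when a century non-leap intervenes).
Leap-day weekdays: 2148:Thu 2152:Tue 2156:Sun 2160:Fri 2164:Wed✓ 2168:Mon 2172:Sat 2176:Thu 2180:Tue
Wednesday: 2164 → 1.

1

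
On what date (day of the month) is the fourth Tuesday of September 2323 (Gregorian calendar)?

25

September 1, 2323 is a Saturday, so the first Tuesday is the 4th.
The fourth Tuesday is 4 + 21 = 25.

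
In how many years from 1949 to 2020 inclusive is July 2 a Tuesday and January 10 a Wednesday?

2

Check each year's weekday for July 2 and January 10:
  1949: Sat/Mon  1950: Sun/Tue  1951: Mon/Wed  1952: Wed/Thu  1953: Thu/Sat  1954: Fri/Sun  1955: Sat/Mon  1956: Mon/Tue  1957: Tue/Thu  1958: Wed/Fri  1959: Thu/Sat  1960: Sat/Sun  1961: Sun/Tue  1962: Mon/Wed  …(44 more)…  2007: Mon/Wed  2008: Wed/Thu  2009: Thu/Sat  2010: Fri/Sun  2011: Sat/Mon  2012: Mon/Tue  2013: Tue/Thu  2014: Wed/Fri  2015: Thu/Sat  2016: Sat/Sun  2017: Sun/Tue  2018: Mon/Wed  2019: Tue/Thu  2020: Thu/Fri
Both conditions hold in: 1968, 1996 — 2.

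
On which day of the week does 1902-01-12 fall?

Sunday

January 1, 1902 is a Wednesday.
January 12 is day 12 of the year, i.e. 11 days after Jan 1.
11 mod 7 = 4, so advance 4 weekdays from Wednesday: Sunday.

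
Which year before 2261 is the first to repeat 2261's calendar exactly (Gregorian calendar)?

Two years share a calendar iff Jan 1 falls on the same weekday and both are leap or both are common. 2261: Jan 1 is Tuesday, common year.
2260: Jan 1 Sunday, leap
2259: Jan 1 Saturday, common
2258: Jan 1 Friday, common
2257: Jan 1 Thursday, common
2256: Jan 1 Tuesday, leap
2255: Jan 1 Monday, common
2254: Jan 1 Sunday, common
2253: Jan 1 Saturday, common
2252: Jan 1 Thursday, leap
2251: Jan 1 Wednesday, common
2250: Jan 1 Tuesday, common
2250 matches on both conditions.

2250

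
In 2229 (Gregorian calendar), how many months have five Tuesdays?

A month of length L has five Tuesdays iff its first Tuesday is on day ≤ L−28 (so day 1–3 in a 31-day month, 1–2 in a 30-day month, day 1 in a leap February).
Checking each month of 2229: Jan starts Thu (31d); Feb starts Sun (28d); Mar starts Sun (31d) ✓; Apr starts Wed (30d); May starts Fri (31d); Jun starts Mon (30d) ✓; Jul starts Wed (31d); Aug starts Sat (31d); Sep starts Tue (30d) ✓; Oct starts Thu (31d); Nov starts Sun (30d); Dec starts Tue (31d) ✓.
Five-Tuesday months: March, June, September, December → 4.

4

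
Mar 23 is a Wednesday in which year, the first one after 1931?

1932

From one year to the next, a fixed date's weekday advances by 1, or by 2 when a Feb 29 lies between the two dates.
1931: March 23 is Monday.
1932: Wednesday (+2)
Mar 23 falls on a Wednesday in 1932.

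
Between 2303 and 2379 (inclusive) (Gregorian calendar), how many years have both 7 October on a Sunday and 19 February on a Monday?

9

Check each year's weekday for 7 October and 19 February:
  2303: Wed/Thu  2304: Fri/Fri  2305: Sat/Sun  2306: Sun/Mon ✓  2307: Mon/Tue  2308: Wed/Wed  2309: Thu/Fri  2310: Fri/Sat  2311: Sat/Sun  2312: Mon/Mon  2313: Tue/Wed  2314: Wed/Thu  2315: Thu/Fri  2316: Sat/Sat  …(49 more)…  2366: Fri/Sat  2367: Sat/Sun  2368: Mon/Mon  2369: Tue/Wed  2370: Wed/Thu  2371: Thu/Fri  2372: Sat/Sat  2373: Sun/Mon ✓  2374: Mon/Tue  2375: Tue/Wed  2376: Thu/Thu  2377: Fri/Sat  2378: Sat/Sun  2379: Sun/Mon ✓
Both conditions hold in: 2306, 2317, 2323, 2334, 2345, 2351, 2362, 2373, 2379 — 9.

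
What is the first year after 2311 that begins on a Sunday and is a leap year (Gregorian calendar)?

2328

Jan 1 advances by 2 weekdays after a leap year and by 1 after a common year.
2311: Jan 1 is Sunday.
2312: Monday (leap)
2313: Wednesday
2314: Thursday
2315: Friday
2316: Saturday (leap)
2317: Monday
2318: Tuesday
2319: Wednesday
2320: Thursday (leap)
2321: Saturday
2322: Sunday
2323: Monday
2324: Tuesday (leap)
2325: Thursday
2326: Friday
2327: Saturday
2328: Sunday (leap)
2328 begins on a Sunday and is a leap year.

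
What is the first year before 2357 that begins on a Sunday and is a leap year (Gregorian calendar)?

2356

Jan 1 advances by 2 weekdays after a leap year and by 1 after a common year.
2357: Jan 1 is Tuesday.
2356: Sunday (leap)
2356 begins on a Sunday and is a leap year.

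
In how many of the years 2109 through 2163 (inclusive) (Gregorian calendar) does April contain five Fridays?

16

April has 30 days; it has five Fridays when Friday falls among the first (month-length − 28) days — i.e. when April 1 is one of Friday/Thursday.
April 1 by year: 2109:Mon 2110:Tue 2111:Wed 2112:Fri✓ 2113:Sat 2114:Sun 2115:Mon 2116:Wed 2117:Thu✓ 2118:Fri✓ 2119:Sat 2120:Mon 2121:Tue 2122:Wed 2123:Thu✓ …(25 more)… 2149:Tue 2150:Wed 2151:Thu✓ 2152:Sat 2153:Sun 2154:Mon 2155:Tue 2156:Thu✓ 2157:Fri✓ 2158:Sat 2159:Sun 2160:Tue 2161:Wed 2162:Thu✓ 2163:Fri✓
Years with five Fridays: 2112, 2117, 2118, 2123, 2128, 2129, 2134, 2135, 2140, 2145, 2146, 2151, 2156, 2157, 2162, 2163 → 16.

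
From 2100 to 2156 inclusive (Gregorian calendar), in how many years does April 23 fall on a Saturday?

Track April 23's weekday year by year (advancing +1, or +2 across a Feb 29):
  2100: Fri  2101: Sat (+1) ✓  2102: Sun (+1)  2103: Mon (+1)  2104: Wed (+2)
  2105: Thu (+1)  2106: Fri (+1)  2107: Sat (+1) ✓  2108: Mon (+2)  2109: Tue (+1)
  2110: Wed (+1)  2111: Thu (+1)  2112: Sat (+2) ✓  2113: Sun (+1)  … (29 more years) …
  2143: Tue (+1)  2144: Thu (+2)  2145: Fri (+1)  2146: Sat (+1) ✓  2147: Sun (+1)
  2148: Tue (+2)  2149: Wed (+1)  2150: Thu (+1)  2151: Fri (+1)  2152: Sun (+2)
  2153: Mon (+1)  2154: Tue (+1)  2155: Wed (+1)  2156: Fri (+2)
Saturday years: 2101, 2107, 2112, 2118, 2129, 2135, 2140, 2146 — 8 in total.

8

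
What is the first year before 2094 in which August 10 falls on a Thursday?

2090

From one year to the next, a fixed date's weekday advances by 1, or by 2 when a Feb 29 lies between the two dates.
2094: August 10 is Tuesday.
2093: Monday (−1)
2092: Sunday (−1)
2091: Friday (−2)
2090: Thursday (−1)
August 10 falls on a Thursday in 2090.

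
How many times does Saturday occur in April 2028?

5

April 2028 has 30 days and begins on Saturday.
The first Saturday is April 1.
Saturdays fall on 1, 8, 15, 22, 29 — that's 5.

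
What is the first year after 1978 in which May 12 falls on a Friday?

1989

From one year to the next, a fixed date's weekday advances by 1, or by 2 when a Feb 29 lies between the two dates.
1978: May 12 is Friday.
1979: Saturday (+1)
1980: Monday (+2)
1981: Tuesday (+1)
1982: Wednesday (+1)
1983: Thursday (+1)
1984: Saturday (+2)
1985: Sunday (+1)
1986: Monday (+1)
1987: Tuesday (+1)
1988: Thursday (+2)
1989: Friday (+1)
May 12 falls on a Friday in 1989.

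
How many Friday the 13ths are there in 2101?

Check the 13th of each month of 2101: Jan 13: Thu, Feb 13: Sun, Mar 13: Sun, Apr 13: Wed, May 13: Fri, Jun 13: Mon, Jul 13: Wed, Aug 13: Sat, Sep 13: Tue, Oct 13: Thu, Nov 13: Sun, Dec 13: Tue.
Friday occurs in May — 1 month.

1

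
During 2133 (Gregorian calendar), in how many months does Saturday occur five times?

A month of length L has five Saturdays iff its first Saturday is on day ≤ L−28 (so day 1–3 in a 31-day month, 1–2 in a 30-day month, day 1 in a leap February).
Checking each month of 2133: Jan starts Thu (31d) ✓; Feb starts Sun (28d); Mar starts Sun (31d); Apr starts Wed (30d); May starts Fri (31d) ✓; Jun starts Mon (30d); Jul starts Wed (31d); Aug starts Sat (31d) ✓; Sep starts Tue (30d); Oct starts Thu (31d) ✓; Nov starts Sun (30d); Dec starts Tue (31d).
Five-Saturday months: January, May, August, October → 4.

4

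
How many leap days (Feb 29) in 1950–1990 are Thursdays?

1

Leap years in 1950–1990: 10 of them.
Feb 29 weekday advances by 5 (mod 7) from one leap year to the next four years later (or differs when a century non-leap intervenes).
Leap-day weekdays: 1952:Fri 1956:Wed 1960:Mon 1964:Sat 1968:Thu✓ 1972:Tue 1976:Sun 1980:Fri 1984:Wed 1988:Mon
Thursday: 1968 → 1.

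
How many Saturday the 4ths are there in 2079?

Check the 4th of each month of 2079: Jan 4: Wed, Feb 4: Sat, Mar 4: Sat, Apr 4: Tue, May 4: Thu, Jun 4: Sun, Jul 4: Tue, Aug 4: Fri, Sep 4: Mon, Oct 4: Wed, Nov 4: Sat, Dec 4: Mon.
Saturday occurs in February, March, November — 3 months.

3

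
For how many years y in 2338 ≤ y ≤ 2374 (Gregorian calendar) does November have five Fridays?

November has 30 days; it has five Fridays when Friday falls among the first (month-length − 28) days — i.e. when November 1 is one of Friday/Thursday.
November 1 by year: 2338:Tue 2339:Wed 2340:Fri✓ 2341:Sat 2342:Sun 2343:Mon 2344:Wed 2345:Thu✓ 2346:Fri✓ 2347:Sat 2348:Mon 2349:Tue 2350:Wed 2351:Thu✓ 2352:Sat …(7 more)… 2360:Tue 2361:Wed 2362:Thu✓ 2363:Fri✓ 2364:Sun 2365:Mon 2366:Tue 2367:Wed 2368:Fri✓ 2369:Sat 2370:Sun 2371:Mon 2372:Wed 2373:Thu✓ 2374:Fri✓
Years with five Fridays: 2340, 2345, 2346, 2351, 2356, 2357, 2362, 2363, 2368, 2373, 2374 → 11.

11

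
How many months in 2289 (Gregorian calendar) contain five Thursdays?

4

A month of length L has five Thursdays iff its first Thursday is on day ≤ L−28 (so day 1–3 in a 31-day month, 1–2 in a 30-day month, day 1 in a leap February).
Checking each month of 2289: Jan starts Tue (31d) ✓; Feb starts Fri (28d); Mar starts Fri (31d); Apr starts Mon (30d); May starts Wed (31d) ✓; Jun starts Sat (30d); Jul starts Mon (31d); Aug starts Thu (31d) ✓; Sep starts Sun (30d); Oct starts Tue (31d) ✓; Nov starts Fri (30d); Dec starts Sun (31d).
Five-Thursday months: January, May, August, October → 4.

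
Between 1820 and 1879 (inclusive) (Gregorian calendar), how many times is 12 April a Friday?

9

Track 12 April's weekday year by year (advancing +1, or +2 across a Feb 29):
  1820: Wed  1821: Thu (+1)  1822: Fri (+1) ✓  1823: Sat (+1)  1824: Mon (+2)
  1825: Tue (+1)  1826: Wed (+1)  1827: Thu (+1)  1828: Sat (+2)  1829: Sun (+1)
  1830: Mon (+1)  1831: Tue (+1)  1832: Thu (+2)  1833: Fri (+1) ✓  … (32 more years) …
  1866: Thu (+1)  1867: Fri (+1) ✓  1868: Sun (+2)  1869: Mon (+1)  1870: Tue (+1)
  1871: Wed (+1)  1872: Fri (+2) ✓  1873: Sat (+1)  1874: Sun (+1)  1875: Mon (+1)
  1876: Wed (+2)  1877: Thu (+1)  1878: Fri (+1) ✓  1879: Sat (+1)
Friday years: 1822, 1833, 1839, 1844, 1850, 1861, 1867, 1872, 1878 — 9 in total.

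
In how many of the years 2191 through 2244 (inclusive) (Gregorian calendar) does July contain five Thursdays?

21

July has 31 days; it has five Thursdays when Thursday falls among the first (month-length − 28) days — i.e. when July 1 is one of Thursday/Wednesday/Tuesday.
July 1 by year: 2191:Fri 2192:Sun 2193:Mon 2194:Tue✓ 2195:Wed✓ 2196:Fri 2197:Sat 2198:Sun 2199:Mon 2200:Tue✓ 2201:Wed✓ 2202:Thu✓ 2203:Fri 2204:Sun 2205:Mon …(24 more)… 2230:Thu✓ 2231:Fri 2232:Sun 2233:Mon 2234:Tue✓ 2235:Wed✓ 2236:Fri 2237:Sat 2238:Sun 2239:Mon 2240:Wed✓ 2241:Thu✓ 2242:Fri 2243:Sat 2244:Mon
Years with five Thursdays: 2194, 2195, 2200, 2201, 2202, 2206, 2207, 2212, 2213, 2217, 2218, 2219, 2223, 2224, 2228, 2229, 2230, 2234, 2235, 2240, 2241 → 21.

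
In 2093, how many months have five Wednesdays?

A month of length L has five Wednesdays iff its first Wednesday is on day ≤ L−28 (so day 1–3 in a 31-day month, 1–2 in a 30-day month, day 1 in a leap February).
Checking each month of 2093: Jan starts Thu (31d); Feb starts Sun (28d); Mar starts Sun (31d); Apr starts Wed (30d) ✓; May starts Fri (31d); Jun starts Mon (30d); Jul starts Wed (31d) ✓; Aug starts Sat (31d); Sep starts Tue (30d) ✓; Oct starts Thu (31d); Nov starts Sun (30d); Dec starts Tue (31d) ✓.
Five-Wednesday months: April, July, September, December → 4.

4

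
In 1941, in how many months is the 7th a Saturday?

1

Check the 7th of each month of 1941: Jan 7: Tue, Feb 7: Fri, Mar 7: Fri, Apr 7: Mon, May 7: Wed, Jun 7: Sat, Jul 7: Mon, Aug 7: Thu, Sep 7: Sun, Oct 7: Tue, Nov 7: Fri, Dec 7: Sun.
Saturday occurs in June — 1 month.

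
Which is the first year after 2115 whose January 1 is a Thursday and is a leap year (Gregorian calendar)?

Jan 1 advances by 2 weekdays after a leap year and by 1 after a common year.
2115: Jan 1 is Tuesday.
2116: Wednesday (leap)
2117: Friday
2118: Saturday
2119: Sunday
2120: Monday (leap)
2121: Wednesday
2122: Thursday
2123: Friday
2124: Saturday (leap)
2125: Monday
2126: Tuesday
2127: Wednesday
2128: Thursday (leap)
2128 begins on a Thursday and is a leap year.

2128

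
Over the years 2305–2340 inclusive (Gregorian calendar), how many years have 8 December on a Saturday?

Track 8 December's weekday year by year (advancing +1, or +2 across a Feb 29):
  2305: Fri  2306: Sat (+1) ✓  2307: Sun (+1)  2308: Tue (+2)  2309: Wed (+1)
  2310: Thu (+1)  2311: Fri (+1)  2312: Sun (+2)  2313: Mon (+1)  2314: Tue (+1)
  2315: Wed (+1)  2316: Fri (+2)  2317: Sat (+1) ✓  2318: Sun (+1)  … (8 more years) …
  2327: Thu (+1)  2328: Sat (+2) ✓  2329: Sun (+1)  2330: Mon (+1)  2331: Tue (+1)
  2332: Thu (+2)  2333: Fri (+1)  2334: Sat (+1) ✓  2335: Sun (+1)  2336: Tue (+2)
  2337: Wed (+1)  2338: Thu (+1)  2339: Fri (+1)  2340: Sun (+2)
Saturday years: 2306, 2317, 2323, 2328, 2334 — 5 in total.

5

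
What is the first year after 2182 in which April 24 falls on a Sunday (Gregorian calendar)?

From one year to the next, a fixed date's weekday advances by 1, or by 2 when a Feb 29 lies between the two dates.
2182: April 24 is Wednesday.
2183: Thursday (+1)
2184: Saturday (+2)
2185: Sunday (+1)
April 24 falls on a Sunday in 2185.

2185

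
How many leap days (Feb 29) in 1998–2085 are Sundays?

Leap years in 1998–2085: 22 of them.
Feb 29 weekday advances by 5 (mod 7) from one leap year to the next four years later (or differs when a century non-leap intervenes).
Leap-day weekdays: 2000:Tue 2004:Sun✓ 2008:Fri 2012:Wed 2016:Mon 2020:Sat 2024:Thu 2028:Tue 2032:Sun✓ 2036:Fri 2040:Wed 2044:Mon 2048:Sat 2052:Thu 2056:Tue 2060:Sun✓ 2064:Fri 2068:Wed 2072:Mon 2076:Sat 2080:Thu 2084:Tue
Sunday: 2004, 2032, 2060 → 3.

3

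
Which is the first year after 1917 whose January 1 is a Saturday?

1921

Jan 1 advances by 2 weekdays after a leap year and by 1 after a common year.
1917: Jan 1 is Monday.
1918: Tuesday
1919: Wednesday
1920: Thursday (leap)
1921: Saturday
1921 begins on a Saturday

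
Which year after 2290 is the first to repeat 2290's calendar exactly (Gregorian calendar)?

Two years share a calendar iff Jan 1 falls on the same weekday and both are leap or both are common. 2290: Jan 1 is Wednesday, common year.
2291: Jan 1 Thursday, common
2292: Jan 1 Friday, leap
2293: Jan 1 Sunday, common
2294: Jan 1 Monday, common
2295: Jan 1 Tuesday, common
2296: Jan 1 Wednesday, leap
2297: Jan 1 Friday, common
2298: Jan 1 Saturday, common
2299: Jan 1 Sunday, common
2300: Jan 1 Monday, common
2301: Jan 1 Tuesday, common
2302: Jan 1 Wednesday, common
2302 matches on both conditions.

2302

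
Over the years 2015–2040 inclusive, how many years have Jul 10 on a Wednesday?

Track Jul 10's weekday year by year (advancing +1, or +2 across a Feb 29):
  2015: Fri  2016: Sun (+2)  2017: Mon (+1)  2018: Tue (+1)  2019: Wed (+1) ✓
  2020: Fri (+2)  2021: Sat (+1)  2022: Sun (+1)  2023: Mon (+1)  2024: Wed (+2) ✓
  2025: Thu (+1)  2026: Fri (+1)  2027: Sat (+1)  2028: Mon (+2)  2029: Tue (+1)
  2030: Wed (+1) ✓  2031: Thu (+1)  2032: Sat (+2)  2033: Sun (+1)  2034: Mon (+1)
  2035: Tue (+1)  2036: Thu (+2)  2037: Fri (+1)  2038: Sat (+1)  2039: Sun (+1)
  2040: Tue (+2)
Wednesday years: 2019, 2024, 2030 — 3 in total.

3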